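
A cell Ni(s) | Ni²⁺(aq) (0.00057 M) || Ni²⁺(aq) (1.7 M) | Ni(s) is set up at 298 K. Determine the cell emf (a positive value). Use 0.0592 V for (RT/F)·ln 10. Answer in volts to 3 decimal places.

0.103 V

For a concentration cell E°cell = 0, since both electrodes use the same couple.
The compartment with the higher Ni²⁺(aq) concentration (1.7 M) acts as the cathode; ions are reduced there and produced at the dilute (0.00057 M) anode.
With n = 2, Ecell = −(0.0592/2)·log([dilute]/[conc]) = −(0.0592/2)·log(0.00057/1.7) = +0.103 V.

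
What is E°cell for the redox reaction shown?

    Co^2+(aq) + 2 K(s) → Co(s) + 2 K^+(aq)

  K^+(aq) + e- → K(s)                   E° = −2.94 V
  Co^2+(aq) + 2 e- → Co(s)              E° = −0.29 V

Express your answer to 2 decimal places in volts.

+2.65 V

Co^2+(aq) gains electrons, so the Co²⁺/Co couple is the cathode; the K⁺/K couple is the anode.
E°cell = E°(cathode) − E°(anode) = −0.29 − (−2.94) = +2.65 V.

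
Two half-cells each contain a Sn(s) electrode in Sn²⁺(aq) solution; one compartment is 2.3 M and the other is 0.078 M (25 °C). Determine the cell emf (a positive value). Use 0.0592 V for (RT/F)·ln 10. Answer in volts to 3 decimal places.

For a concentration cell E°cell = 0, since both electrodes use the same couple.
The compartment with the higher Sn²⁺(aq) concentration (2.3 M) acts as the cathode; ions are reduced there and produced at the dilute (0.078 M) anode.
With n = 2, Ecell = −(0.0592/2)·log([dilute]/[conc]) = −(0.0592/2)·log(0.078/2.3) = +0.044 V.

0.044 V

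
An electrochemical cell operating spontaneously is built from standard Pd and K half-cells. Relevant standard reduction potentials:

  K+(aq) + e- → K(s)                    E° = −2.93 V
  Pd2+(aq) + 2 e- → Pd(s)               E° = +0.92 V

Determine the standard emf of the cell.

+3.85 V

Of the two couples in this cell, the one with the more positive reduction potential is reduced at the cathode: here that is Pd²⁺/Pd (+0.92 V); K⁺/K (−2.93 V) is the anode.
E°cell = E°(cathode) − E°(anode) = +0.92 − (−2.93) = +3.85 V.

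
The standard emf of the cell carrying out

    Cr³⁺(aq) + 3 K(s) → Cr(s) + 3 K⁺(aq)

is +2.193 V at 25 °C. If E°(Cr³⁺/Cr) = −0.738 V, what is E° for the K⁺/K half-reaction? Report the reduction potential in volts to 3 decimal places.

−2.931 V

In the reaction as written the Cr³⁺/Cr couple is reduced (cathode) and K⁺/K is oxidized (anode), so E°cell = E°(Cr³⁺/Cr) − E°(K⁺/K).
E°(K⁺/K) = E°(cathode) − E°cell = −0.738 − (+2.193) = −2.931 V.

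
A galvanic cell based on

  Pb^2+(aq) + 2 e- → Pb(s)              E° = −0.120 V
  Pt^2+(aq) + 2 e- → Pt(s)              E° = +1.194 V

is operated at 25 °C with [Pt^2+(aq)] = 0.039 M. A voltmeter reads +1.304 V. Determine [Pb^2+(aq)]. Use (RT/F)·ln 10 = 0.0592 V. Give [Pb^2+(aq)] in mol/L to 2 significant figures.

Pt²⁺/Pt is the cathode (higher E°); E°cell = +1.194 − (−0.120) = +1.314 V with n = 2.
From the Nernst equation, log Q = n(E° − E)/0.0592 = 2·(+1.314 − (+1.304))/0.0592 = 0.338.
The balanced reaction is Pt^2+(aq) + Pb(s) → Pt(s) + Pb^2+(aq), so Q = [Pb^2+(aq)] / [Pt^2+(aq)].
Solving for the unknown gives log [Pb^2+(aq)] = −1.071, so [Pb^2+(aq)] ≈ 0.085 M.

0.085 M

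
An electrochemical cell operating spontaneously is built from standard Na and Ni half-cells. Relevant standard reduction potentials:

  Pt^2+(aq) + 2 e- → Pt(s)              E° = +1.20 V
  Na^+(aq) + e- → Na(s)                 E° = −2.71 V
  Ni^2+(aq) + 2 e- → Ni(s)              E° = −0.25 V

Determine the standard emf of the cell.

Of the two couples in this cell, the one with the more positive reduction potential is reduced at the cathode: here that is Ni²⁺/Ni (−0.25 V); Na⁺/Na (−2.71 V) is the anode.
E°cell = E°(cathode) − E°(anode) = −0.25 − (−2.71) = +2.46 V.

+2.46 V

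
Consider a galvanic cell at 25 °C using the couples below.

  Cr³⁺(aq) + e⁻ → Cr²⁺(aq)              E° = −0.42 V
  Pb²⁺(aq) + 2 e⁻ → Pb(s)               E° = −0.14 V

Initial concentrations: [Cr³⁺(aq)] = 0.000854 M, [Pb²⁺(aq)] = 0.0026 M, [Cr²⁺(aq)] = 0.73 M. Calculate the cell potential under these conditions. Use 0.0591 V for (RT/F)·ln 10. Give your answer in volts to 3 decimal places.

Since E°(Pb²⁺/Pb) > E°(Cr³⁺/Cr²⁺), Pb²⁺/Pb serves as the cathode.
The standard potential is −0.14 − (−0.42) = +0.28 V and the balanced reaction transfers n = 2 electrons.
Balancing gives Pb²⁺(aq) + 2 Cr²⁺(aq) → Pb(s) + 2 Cr³⁺(aq); hence Q = [Cr³⁺(aq)]^2 / ([Pb²⁺(aq)]·[Cr²⁺(aq)]^2) = 0.000526 (log Q = −3.279).
E = E° − (0.0591/n)·log Q = +0.28 − (0.0591/2)(−3.279) = +0.377 V.

+0.377 V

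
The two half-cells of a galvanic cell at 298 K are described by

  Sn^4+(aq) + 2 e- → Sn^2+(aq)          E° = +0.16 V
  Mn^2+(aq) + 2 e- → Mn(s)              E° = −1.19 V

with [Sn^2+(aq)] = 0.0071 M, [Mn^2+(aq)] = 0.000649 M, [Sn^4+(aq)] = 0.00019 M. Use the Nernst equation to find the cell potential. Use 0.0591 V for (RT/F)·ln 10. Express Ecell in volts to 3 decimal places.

+1.398 V

Since E°(Sn⁴⁺/Sn²⁺) > E°(Mn²⁺/Mn), Sn⁴⁺/Sn²⁺ serves as the cathode.
The standard potential is +0.16 − (−1.19) = +1.35 V and the balanced reaction transfers n = 2 electrons.
For the overall reaction Sn^4+(aq) + Mn(s) → Sn^2+(aq) + Mn^2+(aq), Q = ([Sn^2+(aq)]·[Mn^2+(aq)]) / [Sn^4+(aq)] = 0.0243, giving log Q = −1.615.
Applying E = E° − (RT ln10/nF)·log Q gives +1.35 − (0.0591/2)(−1.615) = +1.398 V.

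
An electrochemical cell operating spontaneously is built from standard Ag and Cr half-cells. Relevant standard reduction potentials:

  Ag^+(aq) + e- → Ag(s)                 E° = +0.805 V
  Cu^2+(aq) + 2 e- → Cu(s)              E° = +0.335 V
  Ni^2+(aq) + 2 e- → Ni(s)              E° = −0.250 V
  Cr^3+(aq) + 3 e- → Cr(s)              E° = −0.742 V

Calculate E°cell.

+1.547 V

The Ag⁺/Ag couple has the higher E°, so Ag ion is reduced (cathode) and Cr is oxidized (anode).
E°cell = E°(cathode) − E°(anode) = +0.805 − (−0.742) = +1.547 V.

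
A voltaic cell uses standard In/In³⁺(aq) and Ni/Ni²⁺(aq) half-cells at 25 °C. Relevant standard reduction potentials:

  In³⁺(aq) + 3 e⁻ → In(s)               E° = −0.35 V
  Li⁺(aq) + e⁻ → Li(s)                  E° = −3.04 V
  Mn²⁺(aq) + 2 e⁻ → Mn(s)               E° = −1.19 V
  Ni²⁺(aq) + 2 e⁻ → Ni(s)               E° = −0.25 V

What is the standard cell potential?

+0.10 V

Of the two couples in this cell, the one with the more positive reduction potential is reduced at the cathode: here that is Ni²⁺/Ni (−0.25 V); In³⁺/In (−0.35 V) is the anode.
E°cell = E°(cathode) − E°(anode) = −0.25 − (−0.35) = +0.10 V.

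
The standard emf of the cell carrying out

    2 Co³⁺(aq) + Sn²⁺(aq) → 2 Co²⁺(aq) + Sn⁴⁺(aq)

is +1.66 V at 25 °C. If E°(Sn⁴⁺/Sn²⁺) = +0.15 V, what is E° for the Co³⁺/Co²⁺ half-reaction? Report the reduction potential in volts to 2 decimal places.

In the reaction as written the Co³⁺/Co²⁺ couple is reduced (cathode) and Sn⁴⁺/Sn²⁺ is oxidized (anode), so E°cell = E°(Co³⁺/Co²⁺) − E°(Sn⁴⁺/Sn²⁺).
E°(Co³⁺/Co²⁺) = E°cell + E°(anode) = +1.66 + (+0.15) = +1.81 V.

+1.81 V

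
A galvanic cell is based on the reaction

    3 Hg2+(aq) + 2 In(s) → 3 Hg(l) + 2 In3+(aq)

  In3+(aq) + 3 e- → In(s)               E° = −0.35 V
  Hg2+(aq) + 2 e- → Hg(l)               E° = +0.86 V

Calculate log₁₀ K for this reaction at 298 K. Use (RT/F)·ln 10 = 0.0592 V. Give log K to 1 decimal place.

The Hg²⁺/Hg couple is reduced (cathode); E°cell = +0.86 − (−0.35) = +1.21 V with n = 6.
At equilibrium E = 0, so log K = nE°cell / 0.0592 = (6)(+1.21) / 0.0592 = 122.6.

log K = 122.6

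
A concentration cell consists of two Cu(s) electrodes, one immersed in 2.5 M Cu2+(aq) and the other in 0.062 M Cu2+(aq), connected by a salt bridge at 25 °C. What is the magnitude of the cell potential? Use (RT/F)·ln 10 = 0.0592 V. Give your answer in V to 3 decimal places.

0.048 V

For a concentration cell E°cell = 0, since both electrodes use the same couple.
The compartment with the higher Cu2+(aq) concentration (2.5 M) acts as the cathode; ions are reduced there and produced at the dilute (0.062 M) anode.
With n = 2, Ecell = −(0.0592/2)·log([dilute]/[conc]) = −(0.0592/2)·log(0.062/2.5) = +0.048 V.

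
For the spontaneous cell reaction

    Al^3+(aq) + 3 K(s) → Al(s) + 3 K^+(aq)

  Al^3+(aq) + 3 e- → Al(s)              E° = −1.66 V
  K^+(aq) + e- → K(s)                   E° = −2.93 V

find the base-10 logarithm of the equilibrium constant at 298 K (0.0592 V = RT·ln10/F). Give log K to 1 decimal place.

The Al³⁺/Al couple is reduced (cathode); E°cell = −1.66 − (−2.93) = +1.27 V with n = 3.
At equilibrium E = 0, so log K = nE°cell / 0.0592 = (3)(+1.27) / 0.0592 = 64.4.

log K = 64.4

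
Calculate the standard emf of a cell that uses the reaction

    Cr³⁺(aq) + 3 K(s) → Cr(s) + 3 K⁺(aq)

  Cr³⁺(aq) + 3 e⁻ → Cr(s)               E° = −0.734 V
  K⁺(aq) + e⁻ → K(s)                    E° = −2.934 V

In the reaction as written, Cr³⁺(aq) is reduced (cathode) and K⁺(aq) is produced by oxidation at the anode.
E°cell = E°(cathode) − E°(anode) = −0.734 − (−2.934) = +2.200 V.
The positive value indicates the reaction is spontaneous as written.

+2.200 V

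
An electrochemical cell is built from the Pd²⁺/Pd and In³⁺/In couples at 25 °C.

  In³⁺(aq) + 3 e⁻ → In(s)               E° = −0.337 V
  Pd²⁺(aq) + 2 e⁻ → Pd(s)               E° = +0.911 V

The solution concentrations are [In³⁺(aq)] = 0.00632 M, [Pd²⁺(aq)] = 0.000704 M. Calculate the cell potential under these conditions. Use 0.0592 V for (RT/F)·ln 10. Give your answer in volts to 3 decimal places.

Pd²⁺/Pd is reduced (cathode, E° = +0.911 V) and In³⁺/In is oxidized (anode).
E°cell = E°cat − E°an = +0.911 − (−0.337) = +1.248 V; n = 6.
For the overall reaction 3 Pd²⁺(aq) + 2 In(s) → 3 Pd(s) + 2 In³⁺(aq), Q = [In³⁺(aq)]^2 / [Pd²⁺(aq)]^3 = 1.14×10^5, giving log Q = 5.059.
E = E° − (0.0592/n)·log Q = +1.248 − (0.0592/6)(5.059) = +1.198 V.

+1.198 V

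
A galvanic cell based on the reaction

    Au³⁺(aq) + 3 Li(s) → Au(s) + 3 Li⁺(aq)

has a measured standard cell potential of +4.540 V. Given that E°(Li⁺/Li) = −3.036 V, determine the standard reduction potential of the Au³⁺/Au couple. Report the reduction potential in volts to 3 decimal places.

+1.504 V

In the reaction as written the Au³⁺/Au couple is reduced (cathode) and Li⁺/Li is oxidized (anode), so E°cell = E°(Au³⁺/Au) − E°(Li⁺/Li).
E°(Au³⁺/Au) = E°cell + E°(anode) = +4.540 + (−3.036) = +1.504 V.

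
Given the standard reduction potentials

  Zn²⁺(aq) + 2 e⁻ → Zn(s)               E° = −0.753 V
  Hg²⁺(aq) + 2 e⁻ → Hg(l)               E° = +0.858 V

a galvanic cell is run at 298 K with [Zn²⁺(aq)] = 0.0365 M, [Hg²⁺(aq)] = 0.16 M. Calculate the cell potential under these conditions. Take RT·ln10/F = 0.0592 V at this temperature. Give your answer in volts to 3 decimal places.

+1.630 V

Since E°(Hg²⁺/Hg) > E°(Zn²⁺/Zn), Hg²⁺/Hg serves as the cathode.
E°cell = E°cat − E°an = +0.858 − (−0.753) = +1.611 V; n = 2.
Balancing gives Hg²⁺(aq) + Zn(s) → Hg(l) + Zn²⁺(aq); hence Q = [Zn²⁺(aq)] / [Hg²⁺(aq)] = 0.228 (log Q = −0.642).
Applying E = E° − (RT ln10/nF)·log Q gives +1.611 − (0.0592/2)(−0.642) = +1.630 V.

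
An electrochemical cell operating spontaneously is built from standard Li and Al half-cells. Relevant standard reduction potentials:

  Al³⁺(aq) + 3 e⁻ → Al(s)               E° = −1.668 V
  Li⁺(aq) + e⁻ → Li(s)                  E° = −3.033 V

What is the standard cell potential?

Of the two couples in this cell, the one with the more positive reduction potential is reduced at the cathode: here that is Al³⁺/Al (−1.668 V); Li⁺/Li (−3.033 V) is the anode.
E°cell = E°(cathode) − E°(anode) = −1.668 − (−3.033) = +1.365 V.

+1.365 V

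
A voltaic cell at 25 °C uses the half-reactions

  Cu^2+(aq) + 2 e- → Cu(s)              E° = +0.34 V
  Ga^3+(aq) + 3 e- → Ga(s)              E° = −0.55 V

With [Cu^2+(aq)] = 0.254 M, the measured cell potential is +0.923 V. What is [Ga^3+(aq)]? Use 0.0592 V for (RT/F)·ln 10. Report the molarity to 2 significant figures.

Cu²⁺/Cu is the cathode (higher E°); E°cell = +0.34 − (−0.55) = +0.89 V with n = 6.
Since E = E° − (0.0592/n)·log Q, log Q = n(E° − E)/0.0592 = −3.345.
The balanced reaction is 3 Cu^2+(aq) + 2 Ga(s) → 3 Cu(s) + 2 Ga^3+(aq), so Q = [Ga^3+(aq)]^2 / [Cu^2+(aq)]^3.
Isolating [Ga^3+(aq)] in Q = 10^{−3.345} yields log [Ga^3+(aq)] = −2.565, i.e. 0.0027 M.

0.0027 M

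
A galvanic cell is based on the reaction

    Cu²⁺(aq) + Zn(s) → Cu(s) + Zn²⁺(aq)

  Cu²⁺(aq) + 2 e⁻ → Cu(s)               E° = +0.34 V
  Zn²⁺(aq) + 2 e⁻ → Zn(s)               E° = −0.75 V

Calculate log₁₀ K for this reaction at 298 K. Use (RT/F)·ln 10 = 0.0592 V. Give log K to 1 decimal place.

The Cu²⁺/Cu couple is reduced (cathode); E°cell = +0.34 − (−0.75) = +1.09 V with n = 2.
At equilibrium E = 0, so log K = nE°cell / 0.0592 = (2)(+1.09) / 0.0592 = 36.8.

log K = 36.8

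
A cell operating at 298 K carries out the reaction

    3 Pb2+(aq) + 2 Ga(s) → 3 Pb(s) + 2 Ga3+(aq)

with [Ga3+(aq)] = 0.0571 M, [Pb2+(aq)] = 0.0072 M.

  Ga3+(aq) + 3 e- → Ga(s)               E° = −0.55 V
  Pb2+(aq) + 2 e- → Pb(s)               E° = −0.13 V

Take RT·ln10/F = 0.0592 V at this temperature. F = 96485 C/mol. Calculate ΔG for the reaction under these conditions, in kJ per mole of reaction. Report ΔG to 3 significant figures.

−221 kJ/mol

With Pb²⁺/Pb reduced at the cathode, E°cell = −0.13 − (−0.55) = +0.42 V and n = 6.
Q = [Ga3+(aq)]^2 / [Pb2+(aq)]^3 = 8.74×10^3, so log Q = 3.941 and E = +0.42 − (0.0592/6)(3.941) = +0.3811 V.
Then ΔG = −nFE = −6 × 96485 × +0.3811 J/mol = −221 kJ/mol.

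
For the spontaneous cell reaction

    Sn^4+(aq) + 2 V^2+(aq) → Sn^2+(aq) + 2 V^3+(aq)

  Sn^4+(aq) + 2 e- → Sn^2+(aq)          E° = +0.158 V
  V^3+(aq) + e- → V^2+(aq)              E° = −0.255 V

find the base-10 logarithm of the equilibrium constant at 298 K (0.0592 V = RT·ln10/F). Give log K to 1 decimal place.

log K = 14.0

The Sn⁴⁺/Sn²⁺ couple is reduced (cathode); E°cell = +0.158 − (−0.255) = +0.413 V with n = 2.
At equilibrium E = 0, so log K = nE°cell / 0.0592 = (2)(+0.413) / 0.0592 = 14.0.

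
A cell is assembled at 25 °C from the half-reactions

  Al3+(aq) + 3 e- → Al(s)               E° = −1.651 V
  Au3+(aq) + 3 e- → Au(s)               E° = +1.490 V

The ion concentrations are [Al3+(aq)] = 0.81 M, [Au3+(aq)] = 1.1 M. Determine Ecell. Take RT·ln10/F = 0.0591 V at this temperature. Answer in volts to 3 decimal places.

Since E°(Au³⁺/Au) > E°(Al³⁺/Al), Au³⁺/Au serves as the cathode.
E°cell = +1.490 − (−1.651) = +3.141 V, with n = 3 electrons transferred.
The balanced reaction is Au3+(aq) + Al(s) → Au(s) + Al3+(aq), so Q = [Al3+(aq)] / [Au3+(aq)] = 0.736 and log Q = −0.133.
E = E° − (0.0591/n)·log Q = +3.141 − (0.0591/3)(−0.133) = +3.144 V.

+3.144 V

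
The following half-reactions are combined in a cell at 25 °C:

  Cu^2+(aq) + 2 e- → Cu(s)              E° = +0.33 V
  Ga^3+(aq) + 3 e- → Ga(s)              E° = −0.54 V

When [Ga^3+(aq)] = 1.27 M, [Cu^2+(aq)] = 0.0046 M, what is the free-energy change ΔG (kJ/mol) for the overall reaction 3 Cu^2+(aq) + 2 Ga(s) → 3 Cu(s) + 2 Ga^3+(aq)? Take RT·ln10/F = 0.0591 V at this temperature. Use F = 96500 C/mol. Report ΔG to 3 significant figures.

The standard cell potential is +0.33 − (−0.54) = +0.87 V, with n = 6 electrons in the balanced equation.
The reaction quotient is [Ga^3+(aq)]^2 / [Cu^2+(aq)]^3 = 1.66×10^7; by Nernst, E = +0.87 − (0.0591/6)(7.219) = +0.7989 V.
ΔG = −nFE = −(6)(96500)(+0.7989) J/mol = −463 kJ/mol.

−463 kJ/mol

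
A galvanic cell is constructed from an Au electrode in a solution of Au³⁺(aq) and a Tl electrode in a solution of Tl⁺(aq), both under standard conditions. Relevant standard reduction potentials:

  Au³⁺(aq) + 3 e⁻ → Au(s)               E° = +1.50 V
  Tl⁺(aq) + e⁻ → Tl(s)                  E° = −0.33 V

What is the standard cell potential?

Of the two couples in this cell, the one with the more positive reduction potential is reduced at the cathode: here that is Au³⁺/Au (+1.50 V); Tl⁺/Tl (−0.33 V) is the anode.
E°cell = E°(cathode) − E°(anode) = +1.50 − (−0.33) = +1.83 V.

+1.83 V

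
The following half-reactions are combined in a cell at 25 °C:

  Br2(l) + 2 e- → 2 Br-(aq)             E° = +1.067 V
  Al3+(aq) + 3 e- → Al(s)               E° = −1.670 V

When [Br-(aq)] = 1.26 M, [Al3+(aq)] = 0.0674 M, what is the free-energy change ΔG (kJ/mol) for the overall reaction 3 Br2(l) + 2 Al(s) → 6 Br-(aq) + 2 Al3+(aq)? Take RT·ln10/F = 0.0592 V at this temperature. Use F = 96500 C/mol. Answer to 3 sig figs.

−1590 kJ/mol

The standard cell potential is +1.067 − (−1.670) = +2.737 V, with n = 6 electrons in the balanced equation.
Q = [Br-(aq)]^6·[Al3+(aq)]^2 = 0.0182, so log Q = −1.740 and E = +2.737 − (0.0592/6)(−1.740) = +2.7542 V.
ΔG = −nFE = −(6)(96500)(+2.7542) J/mol = −1590 kJ/mol.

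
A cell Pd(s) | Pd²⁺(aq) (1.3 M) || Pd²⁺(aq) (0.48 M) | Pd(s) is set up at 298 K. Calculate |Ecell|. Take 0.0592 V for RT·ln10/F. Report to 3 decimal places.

For a concentration cell E°cell = 0, since both electrodes use the same couple.
The compartment with the higher Pd²⁺(aq) concentration (1.3 M) acts as the cathode; ions are reduced there and produced at the dilute (0.48 M) anode.
With n = 2, Ecell = −(0.0592/2)·log([dilute]/[conc]) = −(0.0592/2)·log(0.48/1.3) = +0.013 V.

0.013 V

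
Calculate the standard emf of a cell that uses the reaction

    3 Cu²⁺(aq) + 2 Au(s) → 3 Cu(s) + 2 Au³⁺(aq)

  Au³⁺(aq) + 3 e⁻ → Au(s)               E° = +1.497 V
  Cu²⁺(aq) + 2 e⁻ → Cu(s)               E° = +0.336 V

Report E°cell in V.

In the reaction as written, Cu²⁺(aq) is reduced (cathode) and Au³⁺(aq) is produced by oxidation at the anode.
E°cell = E°(cathode) − E°(anode) = +0.336 − (+1.497) = −1.161 V.
The negative E°cell means the reaction is non-spontaneous in the direction written.

−1.161 V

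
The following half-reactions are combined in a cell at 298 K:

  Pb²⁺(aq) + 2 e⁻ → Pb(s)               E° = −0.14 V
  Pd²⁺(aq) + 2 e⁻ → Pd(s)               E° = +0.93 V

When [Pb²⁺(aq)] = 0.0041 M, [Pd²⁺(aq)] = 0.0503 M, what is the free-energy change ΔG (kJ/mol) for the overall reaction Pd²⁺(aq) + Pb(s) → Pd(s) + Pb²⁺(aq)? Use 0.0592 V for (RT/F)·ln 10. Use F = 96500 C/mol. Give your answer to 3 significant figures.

E°cell = +0.93 − (−0.14) = +1.07 V; the balanced reaction transfers n = 2 electrons.
Here Q = [Pb²⁺(aq)] / [Pd²⁺(aq)] = 0.0815 (log Q = −1.089), giving E = +1.07 − (0.0592/2)·(−1.089) = +1.1022 V.
Finally ΔG = −nFE = −(2)(96500 C/mol)(+1.1022 V) = −213 kJ/mol.

−213 kJ/mol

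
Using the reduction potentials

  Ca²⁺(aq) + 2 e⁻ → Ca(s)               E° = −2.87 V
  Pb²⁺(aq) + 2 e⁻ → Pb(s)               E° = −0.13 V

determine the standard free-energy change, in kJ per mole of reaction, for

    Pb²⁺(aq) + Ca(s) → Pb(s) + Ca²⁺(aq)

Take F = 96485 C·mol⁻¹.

In the reaction as written Pb²⁺(aq) is reduced, so the Pb²⁺/Pb couple is the cathode and Ca²⁺/Ca is the anode.
E°cell = −0.13 − (−2.87) = +2.74 V; balancing electrons gives n = 2.
ΔG° = −nFE°cell = −(2)(96485)(+2.74) J/mol = −529 kJ/mol.

−529 kJ/mol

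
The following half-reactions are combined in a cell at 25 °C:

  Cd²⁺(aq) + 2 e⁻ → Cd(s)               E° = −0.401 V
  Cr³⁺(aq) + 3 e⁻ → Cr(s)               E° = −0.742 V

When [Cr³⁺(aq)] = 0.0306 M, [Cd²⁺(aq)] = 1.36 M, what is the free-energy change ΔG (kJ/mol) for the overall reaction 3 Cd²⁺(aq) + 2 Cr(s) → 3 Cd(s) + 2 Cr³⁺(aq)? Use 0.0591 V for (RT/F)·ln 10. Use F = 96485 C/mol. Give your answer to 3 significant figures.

−217 kJ/mol

With Cd²⁺/Cd reduced at the cathode, E°cell = −0.401 − (−0.742) = +0.341 V and n = 6.
The reaction quotient is [Cr³⁺(aq)]^2 / [Cd²⁺(aq)]^3 = 0.000372; by Nernst, E = +0.341 − (0.0591/6)(−3.429) = +0.3748 V.
ΔG = −nFE = −(6)(96485)(+0.3748) J/mol = −217 kJ/mol.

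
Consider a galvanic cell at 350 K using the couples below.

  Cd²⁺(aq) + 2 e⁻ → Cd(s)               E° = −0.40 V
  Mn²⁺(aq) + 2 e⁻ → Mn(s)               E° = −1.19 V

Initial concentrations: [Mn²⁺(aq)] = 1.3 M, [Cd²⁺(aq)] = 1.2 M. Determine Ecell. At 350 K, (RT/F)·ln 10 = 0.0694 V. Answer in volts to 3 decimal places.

+0.789 V

The Cd²⁺/Cd couple has the more positive E°, so it is the cathode; Mn²⁺/Mn is the anode.
The standard potential is −0.40 − (−1.19) = +0.79 V and the balanced reaction transfers n = 2 electrons.
The balanced reaction is Cd²⁺(aq) + Mn(s) → Cd(s) + Mn²⁺(aq), so Q = [Mn²⁺(aq)] / [Cd²⁺(aq)] = 1.08 and log Q = 0.035.
Applying E = E° − (RT ln10/nF)·log Q gives +0.79 − (0.0694/2)(0.035) = +0.789 V.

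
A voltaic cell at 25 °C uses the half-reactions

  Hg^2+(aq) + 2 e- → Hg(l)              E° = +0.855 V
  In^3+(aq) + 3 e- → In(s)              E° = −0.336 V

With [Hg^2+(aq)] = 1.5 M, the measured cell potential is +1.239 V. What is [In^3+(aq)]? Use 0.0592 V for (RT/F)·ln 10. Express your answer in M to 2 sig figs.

0.0068 M

Hg²⁺/Hg is the cathode (higher E°); E°cell = +0.855 − (−0.336) = +1.191 V with n = 6.
Rearranging E = E° − (0.0592/n)·log Q gives log Q = 6(+1.191 − (+1.239))/0.0592 = −4.865.
The balanced reaction is 3 Hg^2+(aq) + 2 In(s) → 3 Hg(l) + 2 In^3+(aq), so Q = [In^3+(aq)]^2 / [Hg^2+(aq)]^3.
Substituting the known concentrations and solving, log [In^3+(aq)] = −2.168 and [In^3+(aq)] = 0.0068 M.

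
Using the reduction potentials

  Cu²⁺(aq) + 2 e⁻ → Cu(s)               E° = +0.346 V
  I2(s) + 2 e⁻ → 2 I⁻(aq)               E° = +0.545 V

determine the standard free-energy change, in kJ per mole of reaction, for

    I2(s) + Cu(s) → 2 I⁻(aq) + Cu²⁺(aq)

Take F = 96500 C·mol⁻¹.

In the reaction as written I2(s) is reduced, so the I₂/I⁻ couple is the cathode and Cu²⁺/Cu is the anode.
E°cell = +0.545 − (+0.346) = +0.199 V; balancing electrons gives n = 2.
ΔG° = −nFE°cell = −(2)(96500)(+0.199) J/mol = −38.4 kJ/mol.

−38.4 kJ/mol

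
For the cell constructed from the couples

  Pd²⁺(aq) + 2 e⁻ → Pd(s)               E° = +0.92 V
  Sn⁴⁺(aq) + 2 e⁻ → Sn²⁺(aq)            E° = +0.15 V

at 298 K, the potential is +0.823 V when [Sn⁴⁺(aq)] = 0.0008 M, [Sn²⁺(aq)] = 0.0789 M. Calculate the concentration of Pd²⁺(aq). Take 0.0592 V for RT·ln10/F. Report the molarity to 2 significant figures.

0.63 M

With Pd²⁺/Pd at the cathode and Sn⁴⁺/Sn²⁺ at the anode, E°cell = +0.92 − (+0.15) = +0.77 V (n = 2).
Rearranging E = E° − (0.0592/n)·log Q gives log Q = 2(+0.77 − (+0.823))/0.0592 = −1.791.
The balanced reaction is Pd²⁺(aq) + Sn²⁺(aq) → Pd(s) + Sn⁴⁺(aq), so Q = [Sn⁴⁺(aq)] / ([Pd²⁺(aq)]·[Sn²⁺(aq)]).
Substituting the known concentrations and solving, log [Pd²⁺(aq)] = −0.203 and [Pd²⁺(aq)] = 0.63 M.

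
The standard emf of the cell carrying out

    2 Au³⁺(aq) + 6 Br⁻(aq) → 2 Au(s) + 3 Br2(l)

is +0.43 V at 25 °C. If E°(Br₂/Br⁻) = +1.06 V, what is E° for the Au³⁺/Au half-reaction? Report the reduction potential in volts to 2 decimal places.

+1.49 V

In the reaction as written the Au³⁺/Au couple is reduced (cathode) and Br₂/Br⁻ is oxidized (anode), so E°cell = E°(Au³⁺/Au) − E°(Br₂/Br⁻).
E°(Au³⁺/Au) = E°cell + E°(anode) = +0.43 + (+1.06) = +1.49 V.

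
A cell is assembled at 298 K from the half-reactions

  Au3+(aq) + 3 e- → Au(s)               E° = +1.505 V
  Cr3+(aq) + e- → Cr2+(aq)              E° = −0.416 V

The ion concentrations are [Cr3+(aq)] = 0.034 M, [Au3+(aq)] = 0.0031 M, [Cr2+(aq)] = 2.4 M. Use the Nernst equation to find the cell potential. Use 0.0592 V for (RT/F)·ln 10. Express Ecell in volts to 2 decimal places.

+1.98 V

Since E°(Au³⁺/Au) > E°(Cr³⁺/Cr²⁺), Au³⁺/Au serves as the cathode.
E°cell = +1.505 − (−0.416) = +1.921 V, with n = 3 electrons transferred.
The balanced reaction is Au3+(aq) + 3 Cr2+(aq) → Au(s) + 3 Cr3+(aq), so Q = [Cr3+(aq)]^3 / ([Au3+(aq)]·[Cr2+(aq)]^3) = 0.000917 and log Q = −3.038.
E = E° − (0.0592/n)·log Q = +1.921 − (0.0592/3)(−3.038) = +1.98 V.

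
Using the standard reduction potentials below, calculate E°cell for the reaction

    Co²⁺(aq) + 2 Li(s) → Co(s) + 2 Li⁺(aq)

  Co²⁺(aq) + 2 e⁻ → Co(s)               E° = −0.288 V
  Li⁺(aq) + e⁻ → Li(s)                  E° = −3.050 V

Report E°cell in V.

Co²⁺(aq) gains electrons, so the Co²⁺/Co couple is the cathode; the Li⁺/Li couple is the anode.
E°cell = E°(cathode) − E°(anode) = −0.288 − (−3.050) = +2.762 V.
The positive value indicates the reaction is spontaneous as written.

+2.762 V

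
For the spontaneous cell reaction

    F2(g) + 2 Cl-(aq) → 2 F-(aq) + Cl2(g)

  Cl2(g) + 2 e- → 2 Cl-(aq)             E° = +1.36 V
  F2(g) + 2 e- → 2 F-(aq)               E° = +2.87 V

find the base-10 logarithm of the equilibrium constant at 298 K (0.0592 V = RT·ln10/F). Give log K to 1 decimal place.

The F₂/F⁻ couple is reduced (cathode); E°cell = +2.87 − (+1.36) = +1.51 V with n = 2.
At equilibrium E = 0, so log K = nE°cell / 0.0592 = (2)(+1.51) / 0.0592 = 51.0.

log K = 51.0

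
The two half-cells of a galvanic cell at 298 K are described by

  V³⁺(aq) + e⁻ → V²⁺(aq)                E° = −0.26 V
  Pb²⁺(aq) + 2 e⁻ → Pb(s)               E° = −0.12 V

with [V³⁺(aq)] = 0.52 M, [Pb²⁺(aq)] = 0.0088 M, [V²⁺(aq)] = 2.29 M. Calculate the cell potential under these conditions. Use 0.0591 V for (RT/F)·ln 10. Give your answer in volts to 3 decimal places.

Pb²⁺/Pb is reduced (cathode, E° = −0.12 V) and V³⁺/V²⁺ is oxidized (anode).
The standard potential is −0.12 − (−0.26) = +0.14 V and the balanced reaction transfers n = 2 electrons.
For the overall reaction Pb²⁺(aq) + 2 V²⁺(aq) → Pb(s) + 2 V³⁺(aq), Q = [V³⁺(aq)]^2 / ([Pb²⁺(aq)]·[V²⁺(aq)]^2) = 5.86, giving log Q = 0.768.
E = E° − (0.0591/n)·log Q = +0.14 − (0.0591/2)(0.768) = +0.117 V.

+0.117 V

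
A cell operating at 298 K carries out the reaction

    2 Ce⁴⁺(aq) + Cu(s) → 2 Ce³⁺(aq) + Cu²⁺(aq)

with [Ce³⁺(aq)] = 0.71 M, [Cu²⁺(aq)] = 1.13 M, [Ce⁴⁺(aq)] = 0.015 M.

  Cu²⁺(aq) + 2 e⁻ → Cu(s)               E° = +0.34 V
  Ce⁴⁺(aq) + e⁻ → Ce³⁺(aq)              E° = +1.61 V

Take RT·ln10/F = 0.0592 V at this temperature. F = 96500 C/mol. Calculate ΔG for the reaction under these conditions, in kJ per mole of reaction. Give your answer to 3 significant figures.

−226 kJ/mol

The standard cell potential is +1.61 − (+0.34) = +1.27 V, with n = 2 electrons in the balanced equation.
Q = ([Ce³⁺(aq)]^2·[Cu²⁺(aq)]) / [Ce⁴⁺(aq)]^2 = 2.53×10^3, so log Q = 3.403 and E = +1.27 − (0.0592/2)(3.403) = +1.1693 V.
ΔG = −nFE = −(2)(96500)(+1.1693) J/mol = −226 kJ/mol.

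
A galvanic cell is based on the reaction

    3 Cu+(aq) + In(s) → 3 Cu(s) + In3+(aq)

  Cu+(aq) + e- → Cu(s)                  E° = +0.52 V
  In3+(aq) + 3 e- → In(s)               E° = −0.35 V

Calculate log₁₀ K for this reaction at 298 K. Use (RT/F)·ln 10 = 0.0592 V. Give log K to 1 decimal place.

The Cu⁺/Cu couple is reduced (cathode); E°cell = +0.52 − (−0.35) = +0.87 V with n = 3.
At equilibrium E = 0, so log K = nE°cell / 0.0592 = (3)(+0.87) / 0.0592 = 44.1.

log K = 44.1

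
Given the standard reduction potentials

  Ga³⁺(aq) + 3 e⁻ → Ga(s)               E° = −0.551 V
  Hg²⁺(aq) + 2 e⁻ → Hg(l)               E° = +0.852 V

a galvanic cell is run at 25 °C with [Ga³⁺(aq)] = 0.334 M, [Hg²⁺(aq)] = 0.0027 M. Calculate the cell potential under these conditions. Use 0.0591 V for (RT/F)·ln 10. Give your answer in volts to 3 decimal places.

+1.336 V

The Hg²⁺/Hg couple has the more positive E°, so it is the cathode; Ga³⁺/Ga is the anode.
E°cell = +0.852 − (−0.551) = +1.403 V, with n = 6 electrons transferred.
For the overall reaction 3 Hg²⁺(aq) + 2 Ga(s) → 3 Hg(l) + 2 Ga³⁺(aq), Q = [Ga³⁺(aq)]^2 / [Hg²⁺(aq)]^3 = 5.67×10^6, giving log Q = 6.753.
Applying E = E° − (RT ln10/nF)·log Q gives +1.403 − (0.0591/6)(6.753) = +1.336 V.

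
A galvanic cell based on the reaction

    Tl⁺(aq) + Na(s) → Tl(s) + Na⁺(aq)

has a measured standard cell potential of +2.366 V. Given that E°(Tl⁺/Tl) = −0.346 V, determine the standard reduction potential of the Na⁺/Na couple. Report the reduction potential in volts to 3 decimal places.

−2.712 V

In the reaction as written the Tl⁺/Tl couple is reduced (cathode) and Na⁺/Na is oxidized (anode), so E°cell = E°(Tl⁺/Tl) − E°(Na⁺/Na).
E°(Na⁺/Na) = E°(cathode) − E°cell = −0.346 − (+2.366) = −2.712 V.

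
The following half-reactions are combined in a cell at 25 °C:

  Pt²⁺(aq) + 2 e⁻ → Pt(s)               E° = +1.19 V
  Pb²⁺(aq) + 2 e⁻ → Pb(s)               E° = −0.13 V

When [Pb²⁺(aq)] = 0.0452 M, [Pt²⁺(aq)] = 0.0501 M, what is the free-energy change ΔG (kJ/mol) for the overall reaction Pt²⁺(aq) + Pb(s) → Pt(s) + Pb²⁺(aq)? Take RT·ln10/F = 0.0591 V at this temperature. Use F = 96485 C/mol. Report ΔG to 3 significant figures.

−255 kJ/mol

E°cell = +1.19 − (−0.13) = +1.32 V; the balanced reaction transfers n = 2 electrons.
Here Q = [Pb²⁺(aq)] / [Pt²⁺(aq)] = 0.902 (log Q = −0.045), giving E = +1.32 − (0.0591/2)·(−0.045) = +1.3213 V.
ΔG = −nFE = −(2)(96485)(+1.3213) J/mol = −255 kJ/mol.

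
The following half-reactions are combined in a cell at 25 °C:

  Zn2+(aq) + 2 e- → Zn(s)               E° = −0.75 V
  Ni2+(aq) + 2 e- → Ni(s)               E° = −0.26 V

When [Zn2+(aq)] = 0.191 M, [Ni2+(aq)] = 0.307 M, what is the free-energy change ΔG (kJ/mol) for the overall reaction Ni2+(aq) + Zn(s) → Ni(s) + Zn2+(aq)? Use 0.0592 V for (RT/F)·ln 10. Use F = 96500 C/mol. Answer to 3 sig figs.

E°cell = −0.26 − (−0.75) = +0.49 V; the balanced reaction transfers n = 2 electrons.
Here Q = [Zn2+(aq)] / [Ni2+(aq)] = 0.622 (log Q = −0.206), giving E = +0.49 − (0.0592/2)·(−0.206) = +0.4961 V.
Then ΔG = −nFE = −2 × 96500 × +0.4961 J/mol = −95.7 kJ/mol.

−95.7 kJ/mol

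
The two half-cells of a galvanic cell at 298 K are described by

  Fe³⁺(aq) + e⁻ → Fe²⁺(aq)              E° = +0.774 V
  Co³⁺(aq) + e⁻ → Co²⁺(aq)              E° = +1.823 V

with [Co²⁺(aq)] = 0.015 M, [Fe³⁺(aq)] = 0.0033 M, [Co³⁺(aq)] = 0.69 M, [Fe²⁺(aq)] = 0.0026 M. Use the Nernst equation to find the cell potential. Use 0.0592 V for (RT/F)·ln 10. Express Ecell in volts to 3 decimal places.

+1.141 V

Since E°(Co³⁺/Co²⁺) > E°(Fe³⁺/Fe²⁺), Co³⁺/Co²⁺ serves as the cathode.
E°cell = +1.823 − (+0.774) = +1.049 V, with n = 1 electron transferred.
For the overall reaction Co³⁺(aq) + Fe²⁺(aq) → Co²⁺(aq) + Fe³⁺(aq), Q = ([Co²⁺(aq)]·[Fe³⁺(aq)]) / ([Co³⁺(aq)]·[Fe²⁺(aq)]) = 0.0276, giving log Q = −1.559.
E = E° − (0.0592/n)·log Q = +1.049 − (0.0592/1)(−1.559) = +1.141 V.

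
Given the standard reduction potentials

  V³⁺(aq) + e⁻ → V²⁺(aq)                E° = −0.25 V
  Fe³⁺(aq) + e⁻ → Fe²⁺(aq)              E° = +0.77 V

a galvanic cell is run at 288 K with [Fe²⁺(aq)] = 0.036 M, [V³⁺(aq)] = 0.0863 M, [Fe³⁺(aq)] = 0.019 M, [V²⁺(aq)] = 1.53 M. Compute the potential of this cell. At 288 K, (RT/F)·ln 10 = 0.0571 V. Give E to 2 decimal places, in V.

+1.08 V

Fe³⁺/Fe²⁺ is reduced (cathode, E° = +0.77 V) and V³⁺/V²⁺ is oxidized (anode).
The standard potential is +0.77 − (−0.25) = +1.02 V and the balanced reaction transfers n = 1 electron.
Balancing gives Fe³⁺(aq) + V²⁺(aq) → Fe²⁺(aq) + V³⁺(aq); hence Q = ([Fe²⁺(aq)]·[V³⁺(aq)]) / ([Fe³⁺(aq)]·[V²⁺(aq)]) = 0.107 (log Q = −0.971).
By the Nernst equation, E = +1.02 − (0.0571/1)·(−0.971) = +1.08 V.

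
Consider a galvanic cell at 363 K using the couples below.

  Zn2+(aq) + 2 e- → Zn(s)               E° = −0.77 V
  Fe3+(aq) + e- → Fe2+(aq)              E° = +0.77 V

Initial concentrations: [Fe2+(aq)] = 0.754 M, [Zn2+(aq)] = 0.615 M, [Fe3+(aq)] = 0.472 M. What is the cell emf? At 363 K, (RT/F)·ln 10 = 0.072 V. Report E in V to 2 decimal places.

+1.53 V

The Fe³⁺/Fe²⁺ couple has the more positive E°, so it is the cathode; Zn²⁺/Zn is the anode.
E°cell = +0.77 − (−0.77) = +1.54 V, with n = 2 electrons transferred.
Balancing gives 2 Fe3+(aq) + Zn(s) → 2 Fe2+(aq) + Zn2+(aq); hence Q = ([Fe2+(aq)]^2·[Zn2+(aq)]) / [Fe3+(aq)]^2 = 1.57 (log Q = 0.196).
Applying E = E° − (RT ln10/nF)·log Q gives +1.54 − (0.072/2)(0.196) = +1.53 V.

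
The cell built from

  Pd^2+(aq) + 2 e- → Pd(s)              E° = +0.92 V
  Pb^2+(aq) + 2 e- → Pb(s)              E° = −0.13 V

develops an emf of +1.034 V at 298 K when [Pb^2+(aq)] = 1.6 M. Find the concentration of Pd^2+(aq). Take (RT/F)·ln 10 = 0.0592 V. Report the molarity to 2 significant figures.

0.46 M

The Pd²⁺/Pd couple has the larger reduction potential, so it is the cathode: E°cell = +0.92 − (−0.13) = +1.05 V and n = 2.
Since E = E° − (0.0592/n)·log Q, log Q = n(E° − E)/0.0592 = 0.541.
For Pd^2+(aq) + Pb(s) → Pd(s) + Pb^2+(aq), the reaction quotient is Q = [Pb^2+(aq)] / [Pd^2+(aq)].
Solving for the unknown gives log [Pd^2+(aq)] = −0.337, so [Pd^2+(aq)] ≈ 0.46 M.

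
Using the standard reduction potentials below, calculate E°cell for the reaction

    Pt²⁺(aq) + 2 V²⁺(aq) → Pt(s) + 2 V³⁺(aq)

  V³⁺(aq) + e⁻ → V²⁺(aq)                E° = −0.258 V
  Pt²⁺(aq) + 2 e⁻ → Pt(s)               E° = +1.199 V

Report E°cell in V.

+1.457 V

Pt²⁺(aq) gains electrons, so the Pt²⁺/Pt couple is the cathode; the V³⁺/V²⁺ couple is the anode.
E°cell = E°(cathode) − E°(anode) = +1.199 − (−0.258) = +1.457 V.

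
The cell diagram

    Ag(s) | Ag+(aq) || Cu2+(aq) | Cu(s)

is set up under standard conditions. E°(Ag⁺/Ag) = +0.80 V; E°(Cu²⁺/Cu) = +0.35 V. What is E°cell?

By convention the left-hand electrode in cell notation is the anode (oxidation) and the right-hand electrode is the cathode (reduction).
E°cell = E°(right) − E°(left) = +0.35 − (+0.80) = −0.45 V.
The negative sign shows that, as written, the cell would require an external voltage to drive the reaction.

−0.45 V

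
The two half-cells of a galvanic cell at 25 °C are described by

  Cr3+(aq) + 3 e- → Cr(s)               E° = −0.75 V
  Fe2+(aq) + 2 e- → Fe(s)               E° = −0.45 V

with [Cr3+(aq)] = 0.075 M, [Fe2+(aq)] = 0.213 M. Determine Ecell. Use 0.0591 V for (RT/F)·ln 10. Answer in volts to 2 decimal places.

+0.30 V

The Fe²⁺/Fe couple has the more positive E°, so it is the cathode; Cr³⁺/Cr is the anode.
E°cell = E°cat − E°an = −0.45 − (−0.75) = +0.30 V; n = 6.
For the overall reaction 3 Fe2+(aq) + 2 Cr(s) → 3 Fe(s) + 2 Cr3+(aq), Q = [Cr3+(aq)]^2 / [Fe2+(aq)]^3 = 0.582, giving log Q = −0.235.
Applying E = E° − (RT ln10/nF)·log Q gives +0.30 − (0.0591/6)(−0.235) = +0.30 V.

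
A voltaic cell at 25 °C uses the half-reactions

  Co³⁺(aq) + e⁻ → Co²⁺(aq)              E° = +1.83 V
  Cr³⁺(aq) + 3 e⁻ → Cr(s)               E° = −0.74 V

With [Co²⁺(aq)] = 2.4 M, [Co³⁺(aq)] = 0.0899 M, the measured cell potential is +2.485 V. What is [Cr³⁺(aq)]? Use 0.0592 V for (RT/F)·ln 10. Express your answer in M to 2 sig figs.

1.1 M

With Co³⁺/Co²⁺ at the cathode and Cr³⁺/Cr at the anode, E°cell = +1.83 − (−0.74) = +2.57 V (n = 3).
Since E = E° − (0.0592/n)·log Q, log Q = n(E° − E)/0.0592 = 4.307.
For 3 Co³⁺(aq) + Cr(s) → 3 Co²⁺(aq) + Cr³⁺(aq), the reaction quotient is Q = ([Co²⁺(aq)]^3·[Cr³⁺(aq)]) / [Co³⁺(aq)]^3.
Isolating [Cr³⁺(aq)] in Q = 10^{4.307} yields log [Cr³⁺(aq)] = 0.028, i.e. 1.1 M.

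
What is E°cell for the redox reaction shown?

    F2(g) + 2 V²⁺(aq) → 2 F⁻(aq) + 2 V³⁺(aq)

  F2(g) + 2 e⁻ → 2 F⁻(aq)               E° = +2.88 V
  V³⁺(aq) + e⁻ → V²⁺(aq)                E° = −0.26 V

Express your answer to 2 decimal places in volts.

+3.14 V

F2(g) gains electrons, so the F₂/F⁻ couple is the cathode; the V³⁺/V²⁺ couple is the anode.
E°cell = E°(cathode) − E°(anode) = +2.88 − (−0.26) = +3.14 V.
The positive value indicates the reaction is spontaneous as written.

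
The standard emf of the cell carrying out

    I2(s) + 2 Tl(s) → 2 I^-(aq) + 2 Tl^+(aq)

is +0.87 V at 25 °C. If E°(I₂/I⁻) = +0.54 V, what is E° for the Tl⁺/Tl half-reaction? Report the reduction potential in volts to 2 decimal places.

In the reaction as written the I₂/I⁻ couple is reduced (cathode) and Tl⁺/Tl is oxidized (anode), so E°cell = E°(I₂/I⁻) − E°(Tl⁺/Tl).
E°(Tl⁺/Tl) = E°(cathode) − E°cell = +0.54 − (+0.87) = −0.33 V.

−0.33 V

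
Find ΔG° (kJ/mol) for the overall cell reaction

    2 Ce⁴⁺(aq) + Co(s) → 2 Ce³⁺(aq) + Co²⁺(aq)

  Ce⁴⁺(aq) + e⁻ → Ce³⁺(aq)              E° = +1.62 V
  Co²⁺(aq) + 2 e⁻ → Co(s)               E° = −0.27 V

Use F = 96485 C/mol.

−365 kJ/mol

In the reaction as written Ce⁴⁺(aq) is reduced, so the Ce⁴⁺/Ce³⁺ couple is the cathode and Co²⁺/Co is the anode.
E°cell = +1.62 − (−0.27) = +1.89 V; balancing electrons gives n = 2.
ΔG° = −nFE°cell = −(2)(96485)(+1.89) J/mol = −365 kJ/mol.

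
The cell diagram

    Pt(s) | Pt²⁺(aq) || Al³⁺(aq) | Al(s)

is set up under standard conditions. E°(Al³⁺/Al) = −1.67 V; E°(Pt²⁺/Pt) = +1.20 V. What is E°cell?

−2.87 V

By convention the left-hand electrode in cell notation is the anode (oxidation) and the right-hand electrode is the cathode (reduction).
E°cell = E°(right) − E°(left) = −1.67 − (+1.20) = −2.87 V.
The negative sign shows that, as written, the cell would require an external voltage to drive the reaction.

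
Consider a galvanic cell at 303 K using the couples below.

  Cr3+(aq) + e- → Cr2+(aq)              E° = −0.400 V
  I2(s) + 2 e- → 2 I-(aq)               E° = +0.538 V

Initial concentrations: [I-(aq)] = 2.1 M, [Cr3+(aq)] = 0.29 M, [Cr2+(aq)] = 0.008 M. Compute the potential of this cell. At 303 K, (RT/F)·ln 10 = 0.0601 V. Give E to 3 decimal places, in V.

+0.825 V

The I₂/I⁻ couple has the more positive E°, so it is the cathode; Cr³⁺/Cr²⁺ is the anode.
E°cell = +0.538 − (−0.400) = +0.938 V, with n = 2 electrons transferred.
For the overall reaction I2(s) + 2 Cr2+(aq) → 2 I-(aq) + 2 Cr3+(aq), Q = ([I-(aq)]^2·[Cr3+(aq)]^2) / [Cr2+(aq)]^2 = 5.8×10^3, giving log Q = 3.763.
E = E° − (0.0601/n)·log Q = +0.938 − (0.0601/2)(3.763) = +0.825 V.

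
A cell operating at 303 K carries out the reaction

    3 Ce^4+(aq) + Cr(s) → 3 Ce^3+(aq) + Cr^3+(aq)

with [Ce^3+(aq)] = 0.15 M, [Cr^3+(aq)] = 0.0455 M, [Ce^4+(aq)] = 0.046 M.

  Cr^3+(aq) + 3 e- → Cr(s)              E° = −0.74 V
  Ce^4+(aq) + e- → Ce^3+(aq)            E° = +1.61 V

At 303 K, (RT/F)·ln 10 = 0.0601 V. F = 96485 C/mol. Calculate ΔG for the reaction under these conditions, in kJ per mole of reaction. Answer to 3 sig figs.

With Ce⁴⁺/Ce³⁺ reduced at the cathode, E°cell = +1.61 − (−0.74) = +2.35 V and n = 3.
Here Q = ([Ce^3+(aq)]^3·[Cr^3+(aq)]) / [Ce^4+(aq)]^3 = 1.58 (log Q = 0.198), giving E = +2.35 − (0.0601/3)·(0.198) = +2.3460 V.
Finally ΔG = −nFE = −(3)(96485 C/mol)(+2.3460 V) = −679 kJ/mol.

−679 kJ/mol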